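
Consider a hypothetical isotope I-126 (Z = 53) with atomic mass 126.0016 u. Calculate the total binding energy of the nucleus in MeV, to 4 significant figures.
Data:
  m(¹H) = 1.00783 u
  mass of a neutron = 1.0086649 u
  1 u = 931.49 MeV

Z = 53, so N = A − Z = 126 − 53 = 73.
Mass of separated nucleons = 53(1.00783) + 73(1.0086649) = 53.41499 + 73.6325377 = 127.0475277 u
The mass defect is 127.0475277 − 126.0016 = 1.0459277 u.
Converting to energy: 1.0459277 u × 931.49 MeV/u = 974.271 MeV

974.3 MeV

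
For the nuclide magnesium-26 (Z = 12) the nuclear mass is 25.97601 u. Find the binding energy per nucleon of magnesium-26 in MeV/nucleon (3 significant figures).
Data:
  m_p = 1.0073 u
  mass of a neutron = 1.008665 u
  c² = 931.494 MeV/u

The nucleus contains 12 protons and 26 − 12 = 14 neutrons.
Total constituent mass: 12 × 1.0073 + 14 × 1.008665 = 26.208910 u
The mass defect is 26.208910 − 25.97601 = 0.232900 u.
Converting to energy: 0.232900 u × 931.494 MeV/u = 216.945 MeV
Dividing by A = 26 gives 8.344 MeV per nucleon.

8.34 MeV/nucleon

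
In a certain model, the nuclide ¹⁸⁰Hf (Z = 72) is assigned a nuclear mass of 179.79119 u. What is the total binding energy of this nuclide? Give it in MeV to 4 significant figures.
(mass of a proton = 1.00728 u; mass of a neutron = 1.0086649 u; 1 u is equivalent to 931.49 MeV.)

1554 MeV

Z = 72, so N = A − Z = 180 − 72 = 108.
Mass of separated nucleons = 72(1.00728) + 108(1.0086649) = 72.52416 + 108.9358092 = 181.4599692 u
The mass defect is 181.4599692 − 179.79119 = 1.6687792 u.
E_B = 1.6687792 × 931.49 = 1554.45 MeV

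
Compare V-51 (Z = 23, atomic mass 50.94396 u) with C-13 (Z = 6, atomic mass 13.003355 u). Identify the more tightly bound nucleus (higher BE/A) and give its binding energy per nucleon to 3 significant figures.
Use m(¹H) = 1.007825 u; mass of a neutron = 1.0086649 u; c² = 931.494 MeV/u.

V-51; 8.74 MeV/nucleon

V-51: Σm = 23(1.007825) + 28(1.0086649) = 51.4225922 u; Δm = 0.4786322 u; E_B = 445.84 MeV; E_B/A = 8.742 MeV
C-13: Σm = 6(1.007825) + 7(1.0086649) = 13.1076043 u; Δm = 0.1042493 u; E_B = 97.108 MeV; E_B/A = 7.470 MeV
V-51 has the higher binding energy per nucleon, so it is the more tightly bound nucleus.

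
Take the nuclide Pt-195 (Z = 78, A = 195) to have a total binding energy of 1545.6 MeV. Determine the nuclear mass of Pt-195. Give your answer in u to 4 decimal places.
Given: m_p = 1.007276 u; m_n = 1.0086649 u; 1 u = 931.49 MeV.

194.9220 u

Mass defect = 1545.6 MeV / (931.49 MeV/u) = 1.659277 u
Constituent mass = 78(1.007276) + 117(1.0086649) = 196.5813213 u
Nuclear mass = 196.5813213 − 1.659277 = 194.9220443 u ≈ 194.9220 u (to 4 decimal places)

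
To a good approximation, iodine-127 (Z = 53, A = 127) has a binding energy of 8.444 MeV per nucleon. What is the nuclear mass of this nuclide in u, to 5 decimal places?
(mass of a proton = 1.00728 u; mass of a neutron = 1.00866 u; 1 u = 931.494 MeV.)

Total binding energy = 127 × 8.444 = 1072.388 MeV
Mass defect = 1072.388 MeV / (931.494 MeV/u) = 1.1512559 u
Constituent mass = 53(1.00728) + 74(1.00866) = 128.02668 u
Nuclear mass = 128.02668 − 1.1512559 = 126.8754241 u ≈ 126.87542 u (to 5 decimal places)

126.87542 u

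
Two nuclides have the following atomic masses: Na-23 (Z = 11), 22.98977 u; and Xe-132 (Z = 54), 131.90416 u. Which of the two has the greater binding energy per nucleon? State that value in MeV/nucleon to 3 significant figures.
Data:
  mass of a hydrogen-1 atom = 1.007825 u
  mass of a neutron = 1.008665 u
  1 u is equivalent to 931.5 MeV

Xe-132; 8.43 MeV/nucleon

Na-23: Σm = 11(1.007825) + 12(1.008665) = 23.190055 u; Δm = 0.200285 u; E_B = 186.57 MeV; E_B/A = 8.112 MeV
Xe-132: Σm = 54(1.007825) + 78(1.008665) = 133.098420 u; Δm = 1.194260 u; E_B = 1112.5 MeV; E_B/A = 8.428 MeV
Xe-132 has the higher binding energy per nucleon, so it is the more tightly bound nucleus.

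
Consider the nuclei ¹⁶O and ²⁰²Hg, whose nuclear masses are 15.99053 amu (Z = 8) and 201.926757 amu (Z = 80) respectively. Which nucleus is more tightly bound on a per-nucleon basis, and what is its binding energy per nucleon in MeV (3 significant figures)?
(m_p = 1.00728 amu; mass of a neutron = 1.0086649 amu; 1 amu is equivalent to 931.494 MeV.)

¹⁶O; 7.98 MeV/nucleon

¹⁶O: Σm = 8(1.00728) + 8(1.0086649) = 16.1275592 amu; Δm = 0.1370292 amu; E_B = 127.64 MeV; E_B/A = 7.978 MeV
²⁰²Hg: Σm = 80(1.00728) + 122(1.0086649) = 203.6395178 amu; Δm = 1.7127608 amu; E_B = 1595.4 MeV; E_B/A = 7.898 MeV
¹⁶O has the higher binding energy per nucleon, so it is the more tightly bound nucleus.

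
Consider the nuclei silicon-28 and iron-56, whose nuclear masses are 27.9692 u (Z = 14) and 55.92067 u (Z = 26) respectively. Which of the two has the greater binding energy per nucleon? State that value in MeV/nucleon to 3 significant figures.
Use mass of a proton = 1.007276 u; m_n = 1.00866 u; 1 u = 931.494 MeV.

silicon-28: Σm = 14(1.007276) + 14(1.00866) = 28.223104 u; Δm = 0.253904 u; E_B = 236.51 MeV; E_B/A = 8.447 MeV
iron-56: Σm = 26(1.007276) + 30(1.00866) = 56.448976 u; Δm = 0.528306 u; E_B = 492.11 MeV; E_B/A = 8.788 MeV
iron-56 has the higher binding energy per nucleon, so it is the more tightly bound nucleus.

iron-56; 8.79 MeV/nucleon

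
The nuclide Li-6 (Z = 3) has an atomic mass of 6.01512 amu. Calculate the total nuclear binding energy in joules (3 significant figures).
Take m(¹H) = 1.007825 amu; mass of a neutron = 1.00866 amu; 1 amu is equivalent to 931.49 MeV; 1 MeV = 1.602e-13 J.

Mass of separated nucleons = 3(1.007825) + 3(1.00866) = 3.023475 + 3.02598 = 6.049455 amu
The mass defect is 6.049455 − 6.01512 = 0.034335 amu.
Binding energy = Δm·c² = 0.034335 × 931.49 MeV/amu = 31.9827 MeV
In joules: 31.9827 MeV × 1.602e-13 J/MeV = 5.1236e-12 J

5.12e-12 J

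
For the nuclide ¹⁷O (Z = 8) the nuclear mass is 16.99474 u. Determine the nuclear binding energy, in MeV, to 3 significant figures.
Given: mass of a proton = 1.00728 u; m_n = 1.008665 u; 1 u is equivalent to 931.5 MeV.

132 MeV

Mass of separated nucleons = 8(1.00728) + 9(1.008665) = 8.05824 + 9.077985 = 17.136225 u
Δm = 17.136225 − 16.99474 = 0.141485 u
Converting to energy: 0.141485 u × 931.5 MeV/u = 131.793 MeV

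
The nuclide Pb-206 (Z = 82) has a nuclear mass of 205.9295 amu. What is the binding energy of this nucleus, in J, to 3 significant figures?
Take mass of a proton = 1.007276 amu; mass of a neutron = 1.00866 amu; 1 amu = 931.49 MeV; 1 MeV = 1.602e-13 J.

With 82 protons and 124 neutrons (A = 206):
Total constituent mass: 82 × 1.007276 + 124 × 1.00866 = 207.670472 amu
Δm = 207.670472 − 205.9295 = 1.740972 amu
E_B = 1.740972 × 931.49 = 1621.70 MeV
In joules: 1621.70 MeV × 1.602e-13 J/MeV = 2.5980e-10 J

2.60e-10 J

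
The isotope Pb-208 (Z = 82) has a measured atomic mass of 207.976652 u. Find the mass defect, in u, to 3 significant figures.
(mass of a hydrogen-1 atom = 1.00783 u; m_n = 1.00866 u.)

Σm = 82·m(¹H) + 126·m_n = 82.64206 + 127.09116 = 209.73322 u
Δm = 209.73322 − 207.976652 = 1.756568 u

1.76 u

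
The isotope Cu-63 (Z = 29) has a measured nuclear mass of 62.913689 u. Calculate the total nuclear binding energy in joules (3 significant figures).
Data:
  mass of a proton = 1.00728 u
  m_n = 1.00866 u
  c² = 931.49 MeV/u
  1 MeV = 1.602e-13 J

Mass of separated nucleons = 29(1.00728) + 34(1.00866) = 29.21112 + 34.29444 = 63.50556 u
Δm = 63.50556 − 62.913689 = 0.591871 u
Converting to energy: 0.591871 u × 931.49 MeV/u = 551.322 MeV
In joules: 551.322 MeV × 1.602e-13 J/MeV = 8.8322e-11 J

8.83e-11 J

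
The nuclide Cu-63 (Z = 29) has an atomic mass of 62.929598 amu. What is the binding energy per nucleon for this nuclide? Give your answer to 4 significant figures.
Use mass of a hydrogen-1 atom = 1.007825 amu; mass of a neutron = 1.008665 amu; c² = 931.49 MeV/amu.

The nucleus contains 29 protons and 63 − 29 = 34 neutrons.
Σm = 29·m(¹H) + 34·m_n = 29.226925 + 34.294610 = 63.521535 amu
Mass defect Δm = 63.521535 − 62.929598 = 0.591937 amu
Converting to energy: 0.591937 amu × 931.49 MeV/amu = 551.383 MeV
Per nucleon: 551.383 / 63 = 8.752 MeV

8.752 MeV/nucleon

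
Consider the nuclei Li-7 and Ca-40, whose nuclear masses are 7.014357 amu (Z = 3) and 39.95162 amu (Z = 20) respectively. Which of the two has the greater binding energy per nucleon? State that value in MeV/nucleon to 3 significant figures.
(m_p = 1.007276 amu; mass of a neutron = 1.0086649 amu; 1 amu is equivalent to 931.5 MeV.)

Li-7: Σm = 3(1.007276) + 4(1.0086649) = 7.0564876 amu; Δm = 0.0421306 amu; E_B = 39.245 MeV; E_B/A = 5.606 MeV
Ca-40: Σm = 20(1.007276) + 20(1.0086649) = 40.3188180 amu; Δm = 0.3671980 amu; E_B = 342.04 MeV; E_B/A = 8.551 MeV
Ca-40 has the higher binding energy per nucleon, so it is the more tightly bound nucleus.

Ca-40; 8.55 MeV/nucleon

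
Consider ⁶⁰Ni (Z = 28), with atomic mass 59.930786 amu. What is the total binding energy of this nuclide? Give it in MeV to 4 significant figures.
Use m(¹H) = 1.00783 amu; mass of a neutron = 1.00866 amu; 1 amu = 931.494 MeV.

526.8 MeV

Σm = 28·m(¹H) + 32·m_n = 28.21924 + 32.27712 = 60.49636 amu
Mass defect Δm = 60.49636 − 59.930786 = 0.565574 amu
Binding energy = Δm·c² = 0.565574 × 931.494 MeV/amu = 526.829 MeV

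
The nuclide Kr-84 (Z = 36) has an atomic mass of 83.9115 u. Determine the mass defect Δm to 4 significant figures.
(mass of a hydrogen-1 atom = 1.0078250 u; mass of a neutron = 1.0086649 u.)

Z = 36, so N = A − Z = 84 − 36 = 48.
Mass of separated nucleons = 36(1.0078250) + 48(1.0086649) = 36.2817000 + 48.4159152 = 84.6976152 u
The mass defect is 84.6976152 − 83.9115 = 0.7861152 u.

0.7861 u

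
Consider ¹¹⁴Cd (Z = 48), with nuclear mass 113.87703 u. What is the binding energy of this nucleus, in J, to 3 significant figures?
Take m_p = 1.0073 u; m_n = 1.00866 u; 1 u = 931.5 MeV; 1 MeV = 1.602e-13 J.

1.56e-10 J

Total constituent mass: 48 × 1.0073 + 66 × 1.00866 = 114.92196 u
The mass defect is 114.92196 − 113.87703 = 1.04493 u.
Binding energy = Δm·c² = 1.04493 × 931.5 MeV/u = 973.352 MeV
In joules: 973.352 MeV × 1.602e-13 J/MeV = 1.5593e-10 J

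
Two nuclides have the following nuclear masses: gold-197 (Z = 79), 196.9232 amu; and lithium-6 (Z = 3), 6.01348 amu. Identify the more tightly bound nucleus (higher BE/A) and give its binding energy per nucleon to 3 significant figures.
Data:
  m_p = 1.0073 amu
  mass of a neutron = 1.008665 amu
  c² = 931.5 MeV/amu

gold-197; 7.92 MeV/nucleon

gold-197: Σm = 79(1.0073) + 118(1.008665) = 198.599170 amu; Δm = 1.675970 amu; E_B = 1561.17 MeV; E_B/A = 7.9247 MeV
lithium-6: Σm = 3(1.0073) + 3(1.008665) = 6.047895 amu; Δm = 0.034415 amu; E_B = 32.058 MeV; E_B/A = 5.343 MeV
gold-197 has the higher binding energy per nucleon, so it is the more tightly bound nucleus.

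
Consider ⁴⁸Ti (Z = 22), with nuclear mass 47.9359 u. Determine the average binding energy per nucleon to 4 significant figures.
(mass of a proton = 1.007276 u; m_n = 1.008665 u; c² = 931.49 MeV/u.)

Σm = 22·m_p + 26·m_n = 22.160072 + 26.225290 = 48.385362 u
Mass defect Δm = 48.385362 − 47.9359 = 0.449462 u
Converting to energy: 0.449462 u × 931.49 MeV/u = 418.669 MeV
Per nucleon: 418.669 / 48 = 8.722 MeV

8.722 MeV/nucleon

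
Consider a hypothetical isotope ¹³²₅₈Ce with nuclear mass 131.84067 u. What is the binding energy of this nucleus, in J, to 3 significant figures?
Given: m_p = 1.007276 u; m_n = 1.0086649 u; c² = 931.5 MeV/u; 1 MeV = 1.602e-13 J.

1.82e-10 J

The nucleus contains 58 protons and 132 − 58 = 74 neutrons.
Total constituent mass: 58 × 1.007276 + 74 × 1.0086649 = 133.0632106 u
Δm = 133.0632106 − 131.84067 = 1.2225406 u
E_B = 1.2225406 × 931.5 = 1138.80 MeV
In joules: 1138.80 MeV × 1.602e-13 J/MeV = 1.8244e-10 J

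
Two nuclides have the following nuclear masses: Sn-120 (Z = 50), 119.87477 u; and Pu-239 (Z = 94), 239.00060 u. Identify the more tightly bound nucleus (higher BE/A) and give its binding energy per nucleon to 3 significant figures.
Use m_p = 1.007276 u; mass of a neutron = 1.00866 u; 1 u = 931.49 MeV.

Sn-120: Σm = 50(1.007276) + 70(1.00866) = 120.970000 u; Δm = 1.095230 u; E_B = 1020.2 MeV; E_B/A = 8.502 MeV
Pu-239: Σm = 94(1.007276) + 145(1.00866) = 240.939644 u; Δm = 1.939044 u; E_B = 1806.2 MeV; E_B/A = 7.557 MeV
Sn-120 has the higher binding energy per nucleon, so it is the more tightly bound nucleus.

Sn-120; 8.50 MeV/nucleon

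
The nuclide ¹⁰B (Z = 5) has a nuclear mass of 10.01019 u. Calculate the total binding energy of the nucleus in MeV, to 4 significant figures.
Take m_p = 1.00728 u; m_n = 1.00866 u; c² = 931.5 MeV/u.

64.75 MeV

Total constituent mass: 5 × 1.00728 + 5 × 1.00866 = 10.07970 u
Δm = 10.07970 − 10.01019 = 0.06951 u
Converting to energy: 0.06951 u × 931.5 MeV/u = 64.7486 MeV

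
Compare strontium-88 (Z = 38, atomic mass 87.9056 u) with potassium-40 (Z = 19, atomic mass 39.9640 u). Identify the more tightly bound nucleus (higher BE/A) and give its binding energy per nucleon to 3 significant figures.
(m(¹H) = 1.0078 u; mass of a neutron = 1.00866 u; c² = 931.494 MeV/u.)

strontium-88: Σm = 38(1.0078) + 50(1.00866) = 88.72940 u; Δm = 0.82380 u; E_B = 767.36 MeV; E_B/A = 8.720 MeV
potassium-40: Σm = 19(1.0078) + 21(1.00866) = 40.33006 u; Δm = 0.36606 u; E_B = 340.983 MeV; E_B/A = 8.5246 MeV
strontium-88 has the higher binding energy per nucleon, so it is the more tightly bound nucleus.

strontium-88; 8.72 MeV/nucleon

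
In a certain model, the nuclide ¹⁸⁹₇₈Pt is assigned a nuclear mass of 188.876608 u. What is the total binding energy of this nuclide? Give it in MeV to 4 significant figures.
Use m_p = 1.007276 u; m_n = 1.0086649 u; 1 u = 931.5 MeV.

1540 MeV

Σm = 78·m_p + 111·m_n = 78.567528 + 111.9618039 = 190.5293319 u
The mass defect is 190.5293319 − 188.876608 = 1.6527239 u.
Binding energy = Δm·c² = 1.6527239 × 931.5 MeV/u = 1539.51 MeV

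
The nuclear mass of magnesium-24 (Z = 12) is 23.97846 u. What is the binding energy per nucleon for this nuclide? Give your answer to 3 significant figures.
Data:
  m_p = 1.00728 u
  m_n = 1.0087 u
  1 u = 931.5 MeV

8.28 MeV/nucleon

The nucleus contains 12 protons and 24 − 12 = 12 neutrons.
Total constituent mass: 12 × 1.00728 + 12 × 1.0087 = 24.19176 u
The mass defect is 24.19176 − 23.97846 = 0.21330 u.
Converting to energy: 0.21330 u × 931.5 MeV/u = 198.689 MeV
Dividing by A = 24 gives 8.279 MeV per nucleon.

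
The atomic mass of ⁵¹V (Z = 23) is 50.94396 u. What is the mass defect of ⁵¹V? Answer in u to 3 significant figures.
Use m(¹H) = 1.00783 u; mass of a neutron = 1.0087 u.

0.480 u

Z = 23, so N = A − Z = 51 − 23 = 28.
Mass of separated nucleons = 23(1.00783) + 28(1.0087) = 23.18009 + 28.2436 = 51.42369 u
Δm = 51.42369 − 50.94396 = 0.47973 u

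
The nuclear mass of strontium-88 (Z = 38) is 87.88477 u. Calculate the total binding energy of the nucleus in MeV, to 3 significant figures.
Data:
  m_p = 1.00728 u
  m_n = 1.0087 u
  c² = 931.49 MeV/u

Z = 38, so N = A − Z = 88 − 38 = 50.
Mass of separated nucleons = 38(1.00728) + 50(1.0087) = 38.27664 + 50.4350 = 88.71164 u
Mass defect Δm = 88.71164 − 87.88477 = 0.82687 u
Binding energy = Δm·c² = 0.82687 × 931.49 MeV/u = 770.221 MeV

770 MeV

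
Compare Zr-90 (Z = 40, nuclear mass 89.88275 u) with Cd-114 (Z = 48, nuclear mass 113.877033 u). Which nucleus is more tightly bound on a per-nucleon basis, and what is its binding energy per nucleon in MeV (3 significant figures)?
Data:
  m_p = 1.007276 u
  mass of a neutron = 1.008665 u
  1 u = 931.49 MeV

Zr-90; 8.71 MeV/nucleon

Zr-90: Σm = 40(1.007276) + 50(1.008665) = 90.724290 u; Δm = 0.841540 u; E_B = 783.89 MeV; E_B/A = 8.710 MeV
Cd-114: Σm = 48(1.007276) + 66(1.008665) = 114.921138 u; Δm = 1.044105 u; E_B = 972.57 MeV; E_B/A = 8.531 MeV
Zr-90 has the higher binding energy per nucleon, so it is the more tightly bound nucleus.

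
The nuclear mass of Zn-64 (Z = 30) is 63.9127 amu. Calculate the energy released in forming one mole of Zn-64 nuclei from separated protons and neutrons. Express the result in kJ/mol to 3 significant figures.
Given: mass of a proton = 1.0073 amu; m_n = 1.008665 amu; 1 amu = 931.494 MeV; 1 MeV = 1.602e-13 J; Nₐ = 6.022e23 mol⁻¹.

5.40e+10 kJ/mol

Σm = 30·m_p + 34·m_n = 30.2190 + 34.294610 = 64.513610 amu
The mass defect is 64.513610 − 63.9127 = 0.600910 amu.
Binding energy = Δm·c² = 0.600910 × 931.494 MeV/amu = 559.744 MeV
Per nucleus in joules: 559.744 MeV × 1.602e-13 J/MeV = 8.9671e-11 J
Per mole: 8.9671e-11 J × 6.022e23 mol⁻¹ = 5.4000e+13 J/mol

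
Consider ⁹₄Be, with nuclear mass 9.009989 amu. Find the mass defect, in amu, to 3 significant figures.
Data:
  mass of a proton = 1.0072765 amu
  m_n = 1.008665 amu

0.0624 amu

Z = 4, so N = A − Z = 9 − 4 = 5.
Σm = 4·m_p + 5·m_n = 4.0291060 + 5.043325 = 9.0724310 amu
Δm = 9.0724310 − 9.009989 = 0.0624420 amu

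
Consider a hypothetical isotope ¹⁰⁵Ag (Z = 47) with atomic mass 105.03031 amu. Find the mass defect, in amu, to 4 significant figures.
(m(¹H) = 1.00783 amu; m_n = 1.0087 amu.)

0.8423 amu

Σm = 47·m(¹H) + 58·m_n = 47.36801 + 58.5046 = 105.87261 amu
The mass defect is 105.87261 − 105.03031 = 0.84230 amu.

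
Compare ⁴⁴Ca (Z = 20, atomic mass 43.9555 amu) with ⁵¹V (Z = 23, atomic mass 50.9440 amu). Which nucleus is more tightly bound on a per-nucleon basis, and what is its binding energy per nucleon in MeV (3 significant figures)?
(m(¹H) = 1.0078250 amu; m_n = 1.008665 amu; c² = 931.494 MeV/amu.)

⁴⁴Ca: Σm = 20(1.0078250) + 24(1.008665) = 44.3644600 amu; Δm = 0.4089600 amu; E_B = 380.94 MeV; E_B/A = 8.658 MeV
⁵¹V: Σm = 23(1.0078250) + 28(1.008665) = 51.4225950 amu; Δm = 0.4785950 amu; E_B = 445.81 MeV; E_B/A = 8.741 MeV
⁵¹V has the higher binding energy per nucleon, so it is the more tightly bound nucleus.

⁵¹V; 8.74 MeV/nucleon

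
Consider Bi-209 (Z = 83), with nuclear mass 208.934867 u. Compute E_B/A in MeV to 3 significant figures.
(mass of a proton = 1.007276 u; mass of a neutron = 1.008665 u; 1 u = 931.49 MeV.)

7.85 MeV/nucleon

Total constituent mass: 83 × 1.007276 + 126 × 1.008665 = 210.695698 u
Δm = 210.695698 − 208.934867 = 1.760831 u
Binding energy = Δm·c² = 1.760831 × 931.49 MeV/u = 1640.20 MeV
BE/A = 1640.20 MeV / 209 = 7.848 MeV/nucleon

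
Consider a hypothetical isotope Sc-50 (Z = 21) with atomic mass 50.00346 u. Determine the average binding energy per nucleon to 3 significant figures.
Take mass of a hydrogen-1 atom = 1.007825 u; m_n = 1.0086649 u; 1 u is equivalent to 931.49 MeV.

7.68 MeV/nucleon

Total constituent mass: 21 × 1.007825 + 29 × 1.0086649 = 50.4156071 u
Mass defect Δm = 50.4156071 − 50.00346 = 0.4121471 u
E_B = 0.4121471 × 931.49 = 383.911 MeV
Dividing by A = 50 gives 7.678 MeV per nucleon.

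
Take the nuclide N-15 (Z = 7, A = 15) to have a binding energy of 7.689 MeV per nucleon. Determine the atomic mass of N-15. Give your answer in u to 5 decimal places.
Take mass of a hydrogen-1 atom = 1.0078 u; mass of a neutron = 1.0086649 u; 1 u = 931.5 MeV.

Total binding energy = 15 × 7.689 = 115.335 MeV
Mass defect = 115.335 MeV / (931.5 MeV/u) = 0.1238164 u
Constituent mass = 7(1.0078) + 8(1.0086649) = 15.1239192 u
Atomic mass = 15.1239192 − 0.1238164 = 15.0001028 u ≈ 15.00010 u (to 5 decimal places)

15.00010 u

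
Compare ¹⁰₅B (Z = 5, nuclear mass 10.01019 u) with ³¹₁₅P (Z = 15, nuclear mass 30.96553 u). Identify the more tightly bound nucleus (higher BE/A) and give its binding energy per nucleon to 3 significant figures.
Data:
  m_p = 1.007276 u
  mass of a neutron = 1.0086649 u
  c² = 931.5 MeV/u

¹⁰₅B: Σm = 5(1.007276) + 5(1.0086649) = 10.0797045 u; Δm = 0.0695145 u; E_B = 64.753 MeV; E_B/A = 6.475 MeV
³¹₁₅P: Σm = 15(1.007276) + 16(1.0086649) = 31.2477784 u; Δm = 0.2822484 u; E_B = 262.91 MeV; E_B/A = 8.481 MeV
³¹₁₅P has the higher binding energy per nucleon, so it is the more tightly bound nucleus.

³¹₁₅P; 8.48 MeV/nucleon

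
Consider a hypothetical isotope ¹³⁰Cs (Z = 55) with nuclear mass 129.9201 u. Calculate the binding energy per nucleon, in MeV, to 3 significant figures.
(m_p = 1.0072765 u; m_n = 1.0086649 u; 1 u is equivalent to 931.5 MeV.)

8.10 MeV/nucleon

With 55 protons and 75 neutrons (A = 130):
Mass of separated nucleons = 55(1.0072765) + 75(1.0086649) = 55.4002075 + 75.6498675 = 131.0500750 u
Δm = 131.0500750 − 129.9201 = 1.1299750 u
Converting to energy: 1.1299750 u × 931.5 MeV/u = 1052.57 MeV
BE/A = 1052.57 MeV / 130 = 8.097 MeV/nucleon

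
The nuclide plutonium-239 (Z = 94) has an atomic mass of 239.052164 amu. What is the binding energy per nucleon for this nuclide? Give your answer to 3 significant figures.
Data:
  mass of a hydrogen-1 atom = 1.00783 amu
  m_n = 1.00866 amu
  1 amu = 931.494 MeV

Σm = 94·m(¹H) + 145·m_n = 94.73602 + 146.25570 = 240.99172 amu
Mass defect Δm = 240.99172 − 239.052164 = 1.939556 amu
Binding energy = Δm·c² = 1.939556 × 931.494 MeV/amu = 1806.68 MeV
BE/A = 1806.68 MeV / 239 = 7.559 MeV/nucleon

7.56 MeV/nucleon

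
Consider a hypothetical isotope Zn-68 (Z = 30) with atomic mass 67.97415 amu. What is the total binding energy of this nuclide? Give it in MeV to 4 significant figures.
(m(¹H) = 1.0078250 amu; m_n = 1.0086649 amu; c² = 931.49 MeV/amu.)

Mass of separated nucleons = 30(1.0078250) + 38(1.0086649) = 30.2347500 + 38.3292662 = 68.5640162 amu
Mass defect Δm = 68.5640162 − 67.97415 = 0.5898662 amu
E_B = 0.5898662 × 931.49 = 549.454 MeV

549.5 MeV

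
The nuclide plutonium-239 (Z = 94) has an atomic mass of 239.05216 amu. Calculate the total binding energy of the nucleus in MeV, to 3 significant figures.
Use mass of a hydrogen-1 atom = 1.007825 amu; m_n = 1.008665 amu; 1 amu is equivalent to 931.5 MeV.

Z = 94, so N = A − Z = 239 − 94 = 145.
Total constituent mass: 94 × 1.007825 + 145 × 1.008665 = 240.991975 amu
The mass defect is 240.991975 − 239.05216 = 1.939815 amu.
E_B = 1.939815 × 931.5 = 1806.94 MeV

1810 MeV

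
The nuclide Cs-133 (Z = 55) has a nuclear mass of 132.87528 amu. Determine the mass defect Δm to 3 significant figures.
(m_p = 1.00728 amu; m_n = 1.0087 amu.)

1.20 amu

Z = 55, so N = A − Z = 133 − 55 = 78.
Total constituent mass: 55 × 1.00728 + 78 × 1.0087 = 134.07900 amu
Δm = 134.07900 − 132.87528 = 1.20372 amu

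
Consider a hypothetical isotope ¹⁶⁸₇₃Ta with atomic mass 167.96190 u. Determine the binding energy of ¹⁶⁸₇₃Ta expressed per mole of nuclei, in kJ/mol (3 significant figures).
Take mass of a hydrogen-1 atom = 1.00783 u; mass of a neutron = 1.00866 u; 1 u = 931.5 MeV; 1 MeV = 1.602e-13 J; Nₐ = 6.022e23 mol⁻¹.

1.29e+11 kJ/mol

Total constituent mass: 73 × 1.00783 + 95 × 1.00866 = 169.39429 u
Mass defect Δm = 169.39429 − 167.96190 = 1.43239 u
Converting to energy: 1.43239 u × 931.5 MeV/u = 1334.27 MeV
Per nucleus in joules: 1334.27 MeV × 1.602e-13 J/MeV = 2.1375e-10 J
Per mole: 2.1375e-10 J × 6.022e23 mol⁻¹ = 1.2872e+14 J/mol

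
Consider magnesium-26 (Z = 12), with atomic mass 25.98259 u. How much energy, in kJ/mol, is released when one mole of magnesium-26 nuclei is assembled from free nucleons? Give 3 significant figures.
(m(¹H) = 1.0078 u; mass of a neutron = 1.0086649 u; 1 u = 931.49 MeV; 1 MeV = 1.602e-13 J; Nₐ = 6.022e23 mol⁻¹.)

2.09e+10 kJ/mol

Total constituent mass: 12 × 1.0078 + 14 × 1.0086649 = 26.2149086 u
Mass defect Δm = 26.2149086 − 25.98259 = 0.2323186 u
Binding energy = Δm·c² = 0.2323186 × 931.49 MeV/u = 216.402 MeV
Per nucleus in joules: 216.402 MeV × 1.602e-13 J/MeV = 3.4668e-11 J
Per mole: 3.4668e-11 J × 6.022e23 mol⁻¹ = 2.0877e+13 J/mol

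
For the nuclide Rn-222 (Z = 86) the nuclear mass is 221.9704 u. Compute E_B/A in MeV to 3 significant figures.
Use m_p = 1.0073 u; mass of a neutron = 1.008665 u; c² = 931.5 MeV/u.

7.70 MeV/nucleon

Z = 86, so N = A − Z = 222 − 86 = 136.
Total constituent mass: 86 × 1.0073 + 136 × 1.008665 = 223.806240 u
The mass defect is 223.806240 − 221.9704 = 1.835840 u.
Converting to energy: 1.835840 u × 931.5 MeV/u = 1710.08 MeV
Dividing by A = 222 gives 7.703 MeV per nucleon.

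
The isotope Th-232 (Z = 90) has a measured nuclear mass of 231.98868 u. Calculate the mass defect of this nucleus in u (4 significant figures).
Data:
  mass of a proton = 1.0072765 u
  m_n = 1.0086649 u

Total constituent mass: 90 × 1.0072765 + 142 × 1.0086649 = 233.8853008 u
Δm = 233.8853008 − 231.98868 = 1.8966208 u

1.897 u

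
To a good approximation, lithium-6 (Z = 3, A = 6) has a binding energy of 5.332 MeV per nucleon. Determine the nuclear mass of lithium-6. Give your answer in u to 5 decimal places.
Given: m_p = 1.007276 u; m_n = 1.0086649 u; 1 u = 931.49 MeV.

6.01348 u

Total binding energy = 6 × 5.332 = 31.992 MeV
Mass defect = 31.992 MeV / (931.49 MeV/u) = 0.0343450 u
Constituent mass = 3(1.007276) + 3(1.0086649) = 6.0478227 u
Nuclear mass = 6.0478227 − 0.0343450 = 6.0134777 u ≈ 6.01348 u (to 5 decimal places)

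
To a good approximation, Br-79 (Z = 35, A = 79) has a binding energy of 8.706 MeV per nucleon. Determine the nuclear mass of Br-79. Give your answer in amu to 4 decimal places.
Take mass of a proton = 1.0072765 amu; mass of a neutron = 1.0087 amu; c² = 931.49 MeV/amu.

Total binding energy = 79 × 8.706 = 687.774 MeV
Mass defect = 687.774 MeV / (931.49 MeV/amu) = 0.738359 amu
Constituent mass = 35(1.0072765) + 44(1.0087) = 79.6374775 amu
Nuclear mass = 79.6374775 − 0.738359 = 78.8991185 amu ≈ 78.8991 amu (to 4 decimal places)

78.8991 amu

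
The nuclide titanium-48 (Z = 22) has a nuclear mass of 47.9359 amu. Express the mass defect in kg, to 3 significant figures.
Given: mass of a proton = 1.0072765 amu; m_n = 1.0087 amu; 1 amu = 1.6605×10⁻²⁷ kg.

7.48e-28 kg

The nucleus contains 22 protons and 48 − 22 = 26 neutrons.
Total constituent mass: 22 × 1.0072765 + 26 × 1.0087 = 48.3862830 amu
Δm = 48.3862830 − 47.9359 = 0.4503830 amu
In SI units: 0.4503830 amu × 1.6605×10⁻²⁷ kg/amu = 7.4786e-28 kg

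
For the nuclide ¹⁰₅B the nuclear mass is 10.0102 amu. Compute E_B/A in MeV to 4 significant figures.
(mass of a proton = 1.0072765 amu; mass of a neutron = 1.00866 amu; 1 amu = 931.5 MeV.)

With 5 protons and 5 neutrons (A = 10):
Total constituent mass: 5 × 1.0072765 + 5 × 1.00866 = 10.0796825 amu
Δm = 10.0796825 − 10.0102 = 0.0694825 amu
E_B = 0.0694825 × 931.5 = 64.7229 MeV
Per nucleon: 64.7229 / 10 = 6.472 MeV

6.472 MeV/nucleon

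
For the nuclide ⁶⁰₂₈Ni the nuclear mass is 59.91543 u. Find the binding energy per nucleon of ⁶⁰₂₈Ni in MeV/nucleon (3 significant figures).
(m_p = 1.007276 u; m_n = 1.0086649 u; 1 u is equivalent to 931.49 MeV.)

The nucleus contains 28 protons and 60 − 28 = 32 neutrons.
Total constituent mass: 28 × 1.007276 + 32 × 1.0086649 = 60.4810048 u
Mass defect Δm = 60.4810048 − 59.91543 = 0.5655748 u
E_B = 0.5655748 × 931.49 = 526.827 MeV
BE/A = 526.827 MeV / 60 = 8.780 MeV/nucleon

8.78 MeV/nucleon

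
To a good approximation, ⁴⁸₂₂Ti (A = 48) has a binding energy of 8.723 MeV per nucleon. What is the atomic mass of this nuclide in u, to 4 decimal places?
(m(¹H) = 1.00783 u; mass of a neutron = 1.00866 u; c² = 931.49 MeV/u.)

Total binding energy = 48 × 8.723 = 418.704 MeV
Mass defect = 418.704 MeV / (931.49 MeV/u) = 0.449499 u
Constituent mass = 22(1.00783) + 26(1.00866) = 48.39742 u
Atomic mass = 48.39742 − 0.449499 = 47.947921 u ≈ 47.9479 u (to 4 decimal places)

47.9479 u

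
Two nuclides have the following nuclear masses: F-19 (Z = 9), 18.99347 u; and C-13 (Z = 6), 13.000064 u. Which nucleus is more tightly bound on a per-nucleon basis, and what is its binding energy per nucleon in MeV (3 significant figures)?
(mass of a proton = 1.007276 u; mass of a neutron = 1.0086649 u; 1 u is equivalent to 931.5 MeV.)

F-19: Σm = 9(1.007276) + 10(1.0086649) = 19.1521330 u; Δm = 0.1586630 u; E_B = 147.795 MeV; E_B/A = 7.779 MeV
C-13: Σm = 6(1.007276) + 7(1.0086649) = 13.1043103 u; Δm = 0.1042463 u; E_B = 97.105 MeV; E_B/A = 7.470 MeV
F-19 has the higher binding energy per nucleon, so it is the more tightly bound nucleus.

F-19; 7.78 MeV/nucleon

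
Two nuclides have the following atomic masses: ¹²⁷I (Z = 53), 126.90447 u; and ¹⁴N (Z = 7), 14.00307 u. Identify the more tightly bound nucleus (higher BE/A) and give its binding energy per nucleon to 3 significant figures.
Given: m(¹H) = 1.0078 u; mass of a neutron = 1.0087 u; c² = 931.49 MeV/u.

¹²⁷I: Σm = 53(1.0078) + 74(1.0087) = 128.0572 u; Δm = 1.15273 u; E_B = 1073.76 MeV; E_B/A = 8.4548 MeV
¹⁴N: Σm = 7(1.0078) + 7(1.0087) = 14.1155 u; Δm = 0.11243 u; E_B = 104.73 MeV; E_B/A = 7.481 MeV
¹²⁷I has the higher binding energy per nucleon, so it is the more tightly bound nucleus.

¹²⁷I; 8.45 MeV/nucleon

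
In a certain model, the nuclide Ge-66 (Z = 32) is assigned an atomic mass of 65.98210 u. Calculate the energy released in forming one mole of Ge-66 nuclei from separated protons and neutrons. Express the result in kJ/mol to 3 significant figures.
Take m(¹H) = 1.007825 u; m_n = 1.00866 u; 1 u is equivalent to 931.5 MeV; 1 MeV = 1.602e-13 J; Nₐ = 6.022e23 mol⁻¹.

Z = 32, so N = A − Z = 66 − 32 = 34.
Σm = 32·m(¹H) + 34·m_n = 32.250400 + 34.29444 = 66.544840 u
Δm = 66.544840 − 65.98210 = 0.562740 u
Converting to energy: 0.562740 u × 931.5 MeV/u = 524.192 MeV
Per nucleus in joules: 524.192 MeV × 1.602e-13 J/MeV = 8.3976e-11 J
Per mole: 8.3976e-11 J × 6.022e23 mol⁻¹ = 5.0570e+13 J/mol

5.06e+10 kJ/mol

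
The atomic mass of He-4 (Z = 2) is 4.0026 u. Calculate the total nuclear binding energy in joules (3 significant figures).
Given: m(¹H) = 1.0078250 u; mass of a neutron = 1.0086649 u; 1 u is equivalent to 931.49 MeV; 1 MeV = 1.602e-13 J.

Z = 2, so N = A − Z = 4 − 2 = 2.
Total constituent mass: 2 × 1.0078250 + 2 × 1.0086649 = 4.0329798 u
The mass defect is 4.0329798 − 4.0026 = 0.0303798 u.
E_B = 0.0303798 × 931.49 = 28.2985 MeV
In joules: 28.2985 MeV × 1.602e-13 J/MeV = 4.5334e-12 J

4.53e-12 J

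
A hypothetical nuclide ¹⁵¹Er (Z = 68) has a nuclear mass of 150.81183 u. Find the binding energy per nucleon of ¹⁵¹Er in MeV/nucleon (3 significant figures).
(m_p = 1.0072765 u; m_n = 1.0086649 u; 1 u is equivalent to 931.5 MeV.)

8.65 MeV/nucleon

Z = 68, so N = A − Z = 151 − 68 = 83.
Total constituent mass: 68 × 1.0072765 + 83 × 1.0086649 = 152.2139887 u
The mass defect is 152.2139887 − 150.81183 = 1.4021587 u.
Binding energy = Δm·c² = 1.4021587 × 931.5 MeV/u = 1306.11 MeV
Dividing by A = 151 gives 8.650 MeV per nucleon.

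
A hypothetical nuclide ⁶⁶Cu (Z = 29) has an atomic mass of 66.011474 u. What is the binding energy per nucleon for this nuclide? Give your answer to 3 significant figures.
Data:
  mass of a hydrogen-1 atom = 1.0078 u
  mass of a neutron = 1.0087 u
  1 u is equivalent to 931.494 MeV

With 29 protons and 37 neutrons (A = 66):
Total constituent mass: 29 × 1.0078 + 37 × 1.0087 = 66.5481 u
Mass defect Δm = 66.5481 − 66.011474 = 0.536626 u
Binding energy = Δm·c² = 0.536626 × 931.494 MeV/u = 499.864 MeV
Per nucleon: 499.864 / 66 = 7.574 MeV

7.57 MeV/nucleon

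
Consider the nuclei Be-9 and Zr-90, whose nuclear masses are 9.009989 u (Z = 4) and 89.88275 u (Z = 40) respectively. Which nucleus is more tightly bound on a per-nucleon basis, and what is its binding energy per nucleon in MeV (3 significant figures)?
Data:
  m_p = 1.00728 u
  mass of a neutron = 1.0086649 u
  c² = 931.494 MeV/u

Be-9: Σm = 4(1.00728) + 5(1.0086649) = 9.0724445 u; Δm = 0.0624555 u; E_B = 58.177 MeV; E_B/A = 6.464 MeV
Zr-90: Σm = 40(1.00728) + 50(1.0086649) = 90.7244450 u; Δm = 0.8416950 u; E_B = 784.03 MeV; E_B/A = 8.711 MeV
Zr-90 has the higher binding energy per nucleon, so it is the more tightly bound nucleus.

Zr-90; 8.71 MeV/nucleon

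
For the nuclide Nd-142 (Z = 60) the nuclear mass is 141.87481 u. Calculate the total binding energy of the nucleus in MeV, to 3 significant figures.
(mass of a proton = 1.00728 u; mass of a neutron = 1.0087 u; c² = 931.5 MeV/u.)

1190 MeV

The nucleus contains 60 protons and 142 − 60 = 82 neutrons.
Σm = 60·m_p + 82·m_n = 60.43680 + 82.7134 = 143.15020 u
The mass defect is 143.15020 − 141.87481 = 1.27539 u.
Binding energy = Δm·c² = 1.27539 × 931.5 MeV/u = 1188.03 MeV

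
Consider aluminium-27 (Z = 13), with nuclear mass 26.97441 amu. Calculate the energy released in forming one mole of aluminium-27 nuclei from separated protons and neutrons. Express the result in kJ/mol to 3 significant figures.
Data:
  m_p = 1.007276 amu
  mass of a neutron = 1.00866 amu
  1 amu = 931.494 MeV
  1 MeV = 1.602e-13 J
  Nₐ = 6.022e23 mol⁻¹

Mass of separated nucleons = 13(1.007276) + 14(1.00866) = 13.094588 + 14.12124 = 27.215828 amu
Δm = 27.215828 − 26.97441 = 0.241418 amu
Converting to energy: 0.241418 amu × 931.494 MeV/amu = 224.879 MeV
Per nucleus in joules: 224.879 MeV × 1.602e-13 J/MeV = 3.6026e-11 J
Per mole: 3.6026e-11 J × 6.022e23 mol⁻¹ = 2.1695e+13 J/mol

2.17e+10 kJ/mol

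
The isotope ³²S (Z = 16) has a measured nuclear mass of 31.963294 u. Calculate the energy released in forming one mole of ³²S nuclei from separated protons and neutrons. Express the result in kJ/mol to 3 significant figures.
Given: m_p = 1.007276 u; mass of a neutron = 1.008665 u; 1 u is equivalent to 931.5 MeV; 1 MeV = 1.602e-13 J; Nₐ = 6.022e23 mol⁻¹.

Mass of separated nucleons = 16(1.007276) + 16(1.008665) = 16.116416 + 16.138640 = 32.255056 u
Δm = 32.255056 − 31.963294 = 0.291762 u
E_B = 0.291762 × 931.5 = 271.776 MeV
Per nucleus in joules: 271.776 MeV × 1.602e-13 J/MeV = 4.3539e-11 J
Per mole: 4.3539e-11 J × 6.022e23 mol⁻¹ = 2.6219e+13 J/mol

2.62e+10 kJ/mol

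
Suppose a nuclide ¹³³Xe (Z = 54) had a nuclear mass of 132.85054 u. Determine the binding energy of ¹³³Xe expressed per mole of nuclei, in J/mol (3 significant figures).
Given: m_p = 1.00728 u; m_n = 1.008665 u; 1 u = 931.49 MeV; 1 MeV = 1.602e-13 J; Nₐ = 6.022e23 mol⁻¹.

1.10e+14 J/mol

With 54 protons and 79 neutrons (A = 133):
Mass of separated nucleons = 54(1.00728) + 79(1.008665) = 54.39312 + 79.684535 = 134.077655 u
Δm = 134.077655 − 132.85054 = 1.227115 u
E_B = 1.227115 × 931.49 = 1143.05 MeV
Per nucleus in joules: 1143.05 MeV × 1.602e-13 J/MeV = 1.8312e-10 J
Per mole: 1.8312e-10 J × 6.022e23 mol⁻¹ = 1.1027e+14 J/mol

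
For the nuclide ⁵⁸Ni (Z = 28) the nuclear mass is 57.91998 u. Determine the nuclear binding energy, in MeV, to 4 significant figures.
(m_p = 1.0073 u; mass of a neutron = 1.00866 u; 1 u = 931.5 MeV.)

Mass of separated nucleons = 28(1.0073) + 30(1.00866) = 28.2044 + 30.25980 = 58.46420 u
Δm = 58.46420 − 57.91998 = 0.54422 u
Binding energy = Δm·c² = 0.54422 × 931.5 MeV/u = 506.941 MeV

506.9 MeV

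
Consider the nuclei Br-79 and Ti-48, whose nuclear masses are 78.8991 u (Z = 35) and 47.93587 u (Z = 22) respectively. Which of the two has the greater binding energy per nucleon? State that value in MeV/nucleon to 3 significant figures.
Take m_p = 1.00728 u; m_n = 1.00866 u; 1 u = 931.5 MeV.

Ti-48; 8.72 MeV/nucleon

Br-79: Σm = 35(1.00728) + 44(1.00866) = 79.63584 u; Δm = 0.73674 u; E_B = 686.27 MeV; E_B/A = 8.687 MeV
Ti-48: Σm = 22(1.00728) + 26(1.00866) = 48.38532 u; Δm = 0.44945 u; E_B = 418.66 MeV; E_B/A = 8.722 MeV
Ti-48 has the higher binding energy per nucleon, so it is the more tightly bound nucleus.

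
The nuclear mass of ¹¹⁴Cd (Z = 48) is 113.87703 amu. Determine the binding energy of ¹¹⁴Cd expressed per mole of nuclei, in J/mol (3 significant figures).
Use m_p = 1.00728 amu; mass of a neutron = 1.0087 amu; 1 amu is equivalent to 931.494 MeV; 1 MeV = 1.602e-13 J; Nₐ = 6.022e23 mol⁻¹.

Σm = 48·m_p + 66·m_n = 48.34944 + 66.5742 = 114.92364 amu
Δm = 114.92364 − 113.87703 = 1.04661 amu
Binding energy = Δm·c² = 1.04661 × 931.494 MeV/amu = 974.911 MeV
Per nucleus in joules: 974.911 MeV × 1.602e-13 J/MeV = 1.5618e-10 J
Per mole: 1.5618e-10 J × 6.022e23 mol⁻¹ = 9.4052e+13 J/mol

9.41e+13 J/mol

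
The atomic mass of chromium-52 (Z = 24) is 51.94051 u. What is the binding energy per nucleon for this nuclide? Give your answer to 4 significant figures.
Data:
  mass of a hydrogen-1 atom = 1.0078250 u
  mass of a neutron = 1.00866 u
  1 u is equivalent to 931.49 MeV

With 24 protons and 28 neutrons (A = 52):
Total constituent mass: 24 × 1.0078250 + 28 × 1.00866 = 52.4302800 u
Mass defect Δm = 52.4302800 − 51.94051 = 0.4897700 u
Converting to energy: 0.4897700 u × 931.49 MeV/u = 456.216 MeV
Per nucleon: 456.216 / 52 = 8.773 MeV

8.773 MeV/nucleon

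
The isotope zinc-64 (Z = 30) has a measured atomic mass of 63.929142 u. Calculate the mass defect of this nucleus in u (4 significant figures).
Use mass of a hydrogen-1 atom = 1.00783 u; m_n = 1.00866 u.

0.6002 u

Σm = 30·m(¹H) + 34·m_n = 30.23490 + 34.29444 = 64.52934 u
Δm = 64.52934 − 63.929142 = 0.600198 u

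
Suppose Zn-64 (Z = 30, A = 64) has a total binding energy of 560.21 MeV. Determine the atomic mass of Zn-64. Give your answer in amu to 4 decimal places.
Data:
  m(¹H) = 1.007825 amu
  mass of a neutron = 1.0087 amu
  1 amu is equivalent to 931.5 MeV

63.9291 amu

Mass defect = 560.21 MeV / (931.5 MeV/amu) = 0.601406 amu
Constituent mass = 30(1.007825) + 34(1.0087) = 64.530550 amu
Atomic mass = 64.530550 − 0.601406 = 63.929144 amu ≈ 63.9291 amu (to 4 decimal places)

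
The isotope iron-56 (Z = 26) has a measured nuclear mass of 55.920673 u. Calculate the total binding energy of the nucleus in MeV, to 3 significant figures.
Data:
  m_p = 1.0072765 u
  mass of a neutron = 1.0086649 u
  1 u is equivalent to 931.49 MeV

492 MeV

Total constituent mass: 26 × 1.0072765 + 30 × 1.0086649 = 56.4491360 u
Δm = 56.4491360 − 55.920673 = 0.5284630 u
Binding energy = Δm·c² = 0.5284630 × 931.49 MeV/u = 492.258 MeV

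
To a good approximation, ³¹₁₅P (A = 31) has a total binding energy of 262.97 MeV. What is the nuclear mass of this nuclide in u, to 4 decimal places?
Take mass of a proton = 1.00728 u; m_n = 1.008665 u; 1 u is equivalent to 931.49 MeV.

Mass defect = 262.97 MeV / (931.49 MeV/u) = 0.282311 u
Constituent mass = 15(1.00728) + 16(1.008665) = 31.247840 u
Nuclear mass = 31.247840 − 0.282311 = 30.965529 u ≈ 30.9655 u (to 4 decimal places)

30.9655 u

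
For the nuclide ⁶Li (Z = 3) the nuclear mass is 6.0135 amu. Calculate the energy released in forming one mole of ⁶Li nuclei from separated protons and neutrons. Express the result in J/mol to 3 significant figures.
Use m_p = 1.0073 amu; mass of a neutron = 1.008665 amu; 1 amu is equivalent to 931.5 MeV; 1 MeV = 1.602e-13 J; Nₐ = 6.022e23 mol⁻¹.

3.09e+12 J/mol

Mass of separated nucleons = 3(1.0073) + 3(1.008665) = 3.0219 + 3.025995 = 6.047895 amu
Mass defect Δm = 6.047895 − 6.0135 = 0.034395 amu
E_B = 0.034395 × 931.5 = 32.0389 MeV
Per nucleus in joules: 32.0389 MeV × 1.602e-13 J/MeV = 5.1326e-12 J
Per mole: 5.1326e-12 J × 6.022e23 mol⁻¹ = 3.0909e+12 J/mol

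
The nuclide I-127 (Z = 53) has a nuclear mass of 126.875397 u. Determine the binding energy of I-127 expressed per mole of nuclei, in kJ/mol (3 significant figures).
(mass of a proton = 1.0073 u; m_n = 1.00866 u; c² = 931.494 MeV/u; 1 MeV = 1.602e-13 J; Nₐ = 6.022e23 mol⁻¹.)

Σm = 53·m_p + 74·m_n = 53.3869 + 74.64084 = 128.02774 u
The mass defect is 128.02774 − 126.875397 = 1.152343 u.
Converting to energy: 1.152343 u × 931.494 MeV/u = 1073.40 MeV
Per nucleus in joules: 1073.40 MeV × 1.602e-13 J/MeV = 1.7196e-10 J
Per mole: 1.7196e-10 J × 6.022e23 mol⁻¹ = 1.0355e+14 J/mol

1.04e+11 kJ/mol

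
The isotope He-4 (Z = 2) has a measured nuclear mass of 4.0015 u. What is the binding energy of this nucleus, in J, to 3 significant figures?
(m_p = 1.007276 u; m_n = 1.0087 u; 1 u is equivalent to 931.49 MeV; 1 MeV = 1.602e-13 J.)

4.54e-12 J

Σm = 2·m_p + 2·m_n = 2.014552 + 2.0174 = 4.031952 u
Δm = 4.031952 − 4.0015 = 0.030452 u
Converting to energy: 0.030452 u × 931.49 MeV/u = 28.3657 MeV
In joules: 28.3657 MeV × 1.602e-13 J/MeV = 4.5442e-12 J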